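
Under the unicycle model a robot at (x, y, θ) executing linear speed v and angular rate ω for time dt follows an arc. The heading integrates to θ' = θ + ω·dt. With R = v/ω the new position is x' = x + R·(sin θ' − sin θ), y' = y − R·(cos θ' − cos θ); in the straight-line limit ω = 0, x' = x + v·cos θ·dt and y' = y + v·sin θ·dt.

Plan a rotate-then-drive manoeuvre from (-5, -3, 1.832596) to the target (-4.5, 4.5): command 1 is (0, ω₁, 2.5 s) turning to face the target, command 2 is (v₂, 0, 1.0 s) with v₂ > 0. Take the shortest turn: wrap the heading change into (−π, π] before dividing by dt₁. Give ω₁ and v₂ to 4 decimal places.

heading to target = atan2(4.5−-3, -4.5−-5) = 1.5042
Δθ = wrap(1.5042 − 1.8326) = -0.3284; ω₁ = Δθ/dt₁ = -0.1313
distance = √((-4.5−-5)² + (4.5−-3)²) = 7.5166; v₂ = distance/dt₂ = 7.5166

ω₁ = -0.1313, v₂ = 7.5166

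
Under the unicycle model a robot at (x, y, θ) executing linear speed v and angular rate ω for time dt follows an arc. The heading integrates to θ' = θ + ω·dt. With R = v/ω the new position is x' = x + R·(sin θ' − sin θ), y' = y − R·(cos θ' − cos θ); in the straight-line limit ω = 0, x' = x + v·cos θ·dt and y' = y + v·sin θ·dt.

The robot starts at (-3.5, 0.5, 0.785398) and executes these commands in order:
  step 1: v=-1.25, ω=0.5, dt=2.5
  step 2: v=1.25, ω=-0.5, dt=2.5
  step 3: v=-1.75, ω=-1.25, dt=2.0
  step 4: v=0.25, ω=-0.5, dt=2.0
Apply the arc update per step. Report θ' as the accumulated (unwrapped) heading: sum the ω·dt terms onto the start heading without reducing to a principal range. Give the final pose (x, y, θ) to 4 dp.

(-6.1633, 1.3071, -2.7146)

step 1: θ'=2.0354 (R=-2.5000) → pose (-3.9672, -2.3879, 2.0354)
step 2: θ'=0.7854 (R=-2.5000) → pose (-3.5000, 0.5000, 0.7854)
step 3: θ'=-1.7146 (R=1.4000) → pose (-5.8755, 1.6906, -1.7146)
step 4: θ'=-2.7146 (R=-0.5000) → pose (-6.1633, 1.3071, -2.7146)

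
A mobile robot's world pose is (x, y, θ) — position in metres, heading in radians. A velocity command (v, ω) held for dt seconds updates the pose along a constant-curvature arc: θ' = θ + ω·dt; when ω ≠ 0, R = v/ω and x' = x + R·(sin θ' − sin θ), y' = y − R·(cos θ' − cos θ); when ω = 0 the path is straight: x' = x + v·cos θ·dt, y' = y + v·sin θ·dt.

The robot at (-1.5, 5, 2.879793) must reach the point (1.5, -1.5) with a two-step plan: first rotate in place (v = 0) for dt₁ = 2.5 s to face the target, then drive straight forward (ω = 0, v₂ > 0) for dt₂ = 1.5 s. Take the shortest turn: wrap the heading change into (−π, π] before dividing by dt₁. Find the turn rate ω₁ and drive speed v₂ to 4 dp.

ω₁ = 0.9060, v₂ = 4.7726

heading to target = atan2(-1.5−5, 1.5−-1.5) = -1.1384
Δθ = wrap(-1.1384 − 2.8798) = 2.2650; ω₁ = Δθ/dt₁ = 0.9060
distance = √((1.5−-1.5)² + (-1.5−5)²) = 7.1589; v₂ = distance/dt₂ = 4.7726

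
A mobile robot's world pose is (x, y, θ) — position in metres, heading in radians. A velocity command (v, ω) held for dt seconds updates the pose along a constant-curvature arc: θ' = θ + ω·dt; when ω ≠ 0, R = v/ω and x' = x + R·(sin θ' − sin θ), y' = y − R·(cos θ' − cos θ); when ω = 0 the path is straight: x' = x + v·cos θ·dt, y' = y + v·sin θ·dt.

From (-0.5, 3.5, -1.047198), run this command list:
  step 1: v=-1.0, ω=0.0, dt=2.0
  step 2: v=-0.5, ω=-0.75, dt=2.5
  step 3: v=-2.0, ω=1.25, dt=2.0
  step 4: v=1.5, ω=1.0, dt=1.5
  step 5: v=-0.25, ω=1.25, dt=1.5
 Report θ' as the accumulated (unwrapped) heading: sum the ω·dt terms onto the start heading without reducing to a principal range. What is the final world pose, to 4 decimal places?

step 1: θ'=-1.0472 (straight) → pose (-1.5000, 5.2321, -1.0472)
step 2: θ'=-2.9222 (R=0.6667) → pose (-1.0677, 6.2161, -2.9222)
step 3: θ'=-0.4222 (R=-1.6000) → pose (-0.7603, 9.2372, -0.4222)
step 4: θ'=1.0778 (R=1.5000) → pose (1.1757, 9.8956, 1.0778)
step 5: θ'=2.9528 (R=-0.2000) → pose (1.3143, 9.6045, 2.9528)

(1.3143, 9.6045, 2.9528)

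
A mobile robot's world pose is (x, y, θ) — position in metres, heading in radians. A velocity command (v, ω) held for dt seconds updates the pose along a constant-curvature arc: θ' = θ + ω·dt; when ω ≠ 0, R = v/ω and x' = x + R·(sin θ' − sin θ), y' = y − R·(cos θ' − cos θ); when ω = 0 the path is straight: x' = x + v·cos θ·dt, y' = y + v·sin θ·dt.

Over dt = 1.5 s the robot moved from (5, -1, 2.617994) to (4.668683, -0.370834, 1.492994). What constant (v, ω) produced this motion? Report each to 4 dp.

Δθ = 1.492994 − 2.617994 = -1.125000
ω = Δθ/dt = -1.125000/1.5 = -0.7500
R = −Δy/(cos θ' − cos θ) = -0.6667
v = R·ω = -0.6667·-0.7500 = 0.5000

v = 0.5000, ω = -0.7500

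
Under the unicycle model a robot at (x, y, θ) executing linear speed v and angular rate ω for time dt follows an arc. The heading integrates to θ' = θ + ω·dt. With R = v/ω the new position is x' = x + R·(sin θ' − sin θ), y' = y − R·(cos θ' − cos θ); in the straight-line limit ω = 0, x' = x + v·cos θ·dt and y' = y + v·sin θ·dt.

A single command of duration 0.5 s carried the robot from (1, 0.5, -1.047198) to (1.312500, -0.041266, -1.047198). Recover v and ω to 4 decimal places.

Δθ = -1.047198 − -1.047198 = 0.000000
ω = Δθ/dt = 0.000000/0.5 = 0.0000
ω = 0 → v = (Δx·cos θ + Δy·sin θ)/dt = 1.2500

v = 1.2500, ω = 0.0000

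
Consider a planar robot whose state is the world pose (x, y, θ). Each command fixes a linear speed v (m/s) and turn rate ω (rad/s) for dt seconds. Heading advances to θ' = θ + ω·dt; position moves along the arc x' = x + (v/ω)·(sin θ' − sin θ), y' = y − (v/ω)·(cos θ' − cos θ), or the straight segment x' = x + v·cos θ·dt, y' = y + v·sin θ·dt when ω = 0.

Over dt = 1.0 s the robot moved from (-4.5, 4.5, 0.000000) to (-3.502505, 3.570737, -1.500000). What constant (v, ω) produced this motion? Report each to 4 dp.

v = 1.5000, ω = -1.5000

Δθ = -1.500000 − 0.000000 = -1.500000
ω = Δθ/dt = -1.500000/1.0 = -1.5000
R = Δx/(sin θ' − sin θ) = -1.0000
v = R·ω = -1.0000·-1.5000 = 1.5000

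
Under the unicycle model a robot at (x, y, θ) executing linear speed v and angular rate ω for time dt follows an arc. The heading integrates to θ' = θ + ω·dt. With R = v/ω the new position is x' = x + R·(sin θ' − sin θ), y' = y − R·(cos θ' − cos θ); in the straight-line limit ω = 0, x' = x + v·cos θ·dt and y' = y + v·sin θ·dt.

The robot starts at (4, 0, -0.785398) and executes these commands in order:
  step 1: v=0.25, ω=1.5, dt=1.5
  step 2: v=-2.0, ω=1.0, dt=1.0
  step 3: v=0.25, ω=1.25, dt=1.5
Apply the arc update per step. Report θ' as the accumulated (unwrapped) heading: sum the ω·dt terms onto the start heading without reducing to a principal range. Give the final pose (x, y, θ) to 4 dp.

(4.7079, -1.7538, 4.3396)

step 1: θ'=1.4646 (R=0.1667) → pose (4.2836, 0.1002, 1.4646)
step 2: θ'=2.4646 (R=-2.0000) → pose (5.0194, -1.6707, 2.4646)
step 3: θ'=4.3396 (R=0.2000) → pose (4.7079, -1.7538, 4.3396)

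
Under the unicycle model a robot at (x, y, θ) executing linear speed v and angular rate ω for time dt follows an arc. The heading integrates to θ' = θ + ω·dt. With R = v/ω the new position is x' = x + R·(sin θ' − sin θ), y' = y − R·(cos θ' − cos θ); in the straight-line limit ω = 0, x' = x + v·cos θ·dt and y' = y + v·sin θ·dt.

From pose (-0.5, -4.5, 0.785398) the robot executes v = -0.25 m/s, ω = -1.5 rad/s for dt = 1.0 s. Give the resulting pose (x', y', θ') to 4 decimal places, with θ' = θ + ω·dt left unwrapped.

(-0.7271, -4.5080, -0.7146)

θ' = 0.7854 + -1.5·1.0 = -0.7146
R = v/ω = -0.25/-1.5 = 0.1667
x' = -0.5 + 0.1667·(sin -0.7146 − sin 0.7854) = -0.7271
y' = -4.5 − 0.1667·(cos -0.7146 − cos 0.7854) = -4.5080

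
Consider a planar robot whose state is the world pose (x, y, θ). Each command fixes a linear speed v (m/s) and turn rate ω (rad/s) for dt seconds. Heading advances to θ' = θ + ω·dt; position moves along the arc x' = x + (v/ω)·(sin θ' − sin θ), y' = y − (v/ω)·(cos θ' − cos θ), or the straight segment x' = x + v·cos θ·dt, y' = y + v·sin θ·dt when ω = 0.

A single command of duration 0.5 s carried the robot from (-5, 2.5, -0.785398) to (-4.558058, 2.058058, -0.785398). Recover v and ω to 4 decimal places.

v = 1.2500, ω = 0.0000

Δθ = -0.785398 − -0.785398 = 0.000000
ω = Δθ/dt = 0.000000/0.5 = 0.0000
ω = 0 → v = (Δx·cos θ + Δy·sin θ)/dt = 1.2500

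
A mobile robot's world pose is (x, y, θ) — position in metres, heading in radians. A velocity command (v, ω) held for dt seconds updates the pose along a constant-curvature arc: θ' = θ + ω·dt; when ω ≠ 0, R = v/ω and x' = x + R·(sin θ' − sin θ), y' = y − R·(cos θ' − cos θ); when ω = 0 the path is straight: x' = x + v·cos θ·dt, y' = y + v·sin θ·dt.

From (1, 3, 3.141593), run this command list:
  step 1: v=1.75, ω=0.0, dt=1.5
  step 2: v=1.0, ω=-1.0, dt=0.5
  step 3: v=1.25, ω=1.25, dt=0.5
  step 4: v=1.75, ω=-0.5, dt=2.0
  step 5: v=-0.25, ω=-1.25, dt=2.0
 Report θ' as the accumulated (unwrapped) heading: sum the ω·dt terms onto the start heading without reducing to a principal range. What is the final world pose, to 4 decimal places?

step 1: θ'=3.1416 (straight) → pose (-1.6250, 3.0000, 3.1416)
step 2: θ'=2.6416 (R=-1.0000) → pose (-2.1044, 3.1224, 2.6416)
step 3: θ'=3.2666 (R=1.0000) → pose (-2.7085, 3.2370, 3.2666)
step 4: θ'=2.2666 (R=-3.5000) → pose (-5.8313, 4.4662, 2.2666)
step 5: θ'=-0.2334 (R=0.2000) → pose (-6.0311, 4.1435, -0.2334)

(-6.0311, 4.1435, -0.2334)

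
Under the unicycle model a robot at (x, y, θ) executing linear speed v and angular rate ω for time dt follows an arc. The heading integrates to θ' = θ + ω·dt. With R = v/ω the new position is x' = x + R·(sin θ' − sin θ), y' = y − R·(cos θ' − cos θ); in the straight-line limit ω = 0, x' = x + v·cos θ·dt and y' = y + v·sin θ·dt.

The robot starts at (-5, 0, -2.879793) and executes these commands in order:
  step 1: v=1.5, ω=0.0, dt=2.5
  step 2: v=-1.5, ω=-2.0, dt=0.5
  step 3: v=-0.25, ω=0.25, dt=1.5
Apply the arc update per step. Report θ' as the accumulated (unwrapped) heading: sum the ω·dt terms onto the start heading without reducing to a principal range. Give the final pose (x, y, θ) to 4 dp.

step 1: θ'=-2.8798 (straight) → pose (-8.6222, -0.9706, -2.8798)
step 2: θ'=-3.8798 (R=0.7500) → pose (-7.9234, -1.1403, -3.8798)
step 3: θ'=-3.5048 (R=-1.0000) → pose (-7.6057, -1.3353, -3.5048)

(-7.6057, -1.3353, -3.5048)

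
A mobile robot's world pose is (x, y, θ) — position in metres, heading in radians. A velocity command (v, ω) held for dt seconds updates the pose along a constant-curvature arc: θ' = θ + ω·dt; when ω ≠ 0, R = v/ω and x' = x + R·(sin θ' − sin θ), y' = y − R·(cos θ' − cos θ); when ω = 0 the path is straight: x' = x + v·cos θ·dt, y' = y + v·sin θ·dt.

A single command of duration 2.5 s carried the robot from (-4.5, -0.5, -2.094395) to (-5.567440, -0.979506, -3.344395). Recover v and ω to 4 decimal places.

v = 0.5000, ω = -0.5000

Δθ = -3.344395 − -2.094395 = -1.250000
ω = Δθ/dt = -1.250000/2.5 = -0.5000
R = Δx/(sin θ' − sin θ) = -1.0000
v = R·ω = -1.0000·-0.5000 = 0.5000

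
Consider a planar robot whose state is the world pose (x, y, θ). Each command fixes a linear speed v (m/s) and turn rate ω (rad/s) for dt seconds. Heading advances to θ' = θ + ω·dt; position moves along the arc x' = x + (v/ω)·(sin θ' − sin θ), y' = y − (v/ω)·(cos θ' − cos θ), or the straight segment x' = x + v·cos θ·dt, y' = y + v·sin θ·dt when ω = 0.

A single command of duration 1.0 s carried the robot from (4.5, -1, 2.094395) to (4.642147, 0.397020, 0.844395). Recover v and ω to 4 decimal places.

v = 1.5000, ω = -1.2500

Δθ = 0.844395 − 2.094395 = -1.250000
ω = Δθ/dt = -1.250000/1.0 = -1.2500
R = −Δy/(cos θ' − cos θ) = -1.2000
v = R·ω = -1.2000·-1.2500 = 1.5000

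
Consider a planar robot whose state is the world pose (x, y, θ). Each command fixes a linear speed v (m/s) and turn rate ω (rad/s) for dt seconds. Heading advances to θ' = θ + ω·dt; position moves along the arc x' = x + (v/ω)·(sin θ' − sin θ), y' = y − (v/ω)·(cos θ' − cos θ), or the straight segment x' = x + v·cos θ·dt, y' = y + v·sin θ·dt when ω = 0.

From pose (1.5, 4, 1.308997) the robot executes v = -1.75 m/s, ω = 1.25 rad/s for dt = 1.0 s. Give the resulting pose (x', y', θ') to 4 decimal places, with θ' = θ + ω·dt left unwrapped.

θ' = 1.3090 + 1.25·1.0 = 2.5590
R = v/ω = -1.75/1.25 = -1.4000
x' = 1.5 + -1.4000·(sin 2.5590 − sin 1.3090) = 2.0820
y' = 4 − -1.4000·(cos 2.5590 − cos 1.3090) = 2.4686

(2.0820, 2.4686, 2.5590)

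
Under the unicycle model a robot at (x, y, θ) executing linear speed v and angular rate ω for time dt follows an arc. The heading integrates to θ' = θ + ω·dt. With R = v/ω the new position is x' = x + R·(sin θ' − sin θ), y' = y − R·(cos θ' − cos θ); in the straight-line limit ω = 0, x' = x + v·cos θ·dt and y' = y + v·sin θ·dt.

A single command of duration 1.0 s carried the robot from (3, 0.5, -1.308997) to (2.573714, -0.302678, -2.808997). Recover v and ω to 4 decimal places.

Δθ = -2.808997 − -1.308997 = -1.500000
ω = Δθ/dt = -1.500000/1.0 = -1.5000
R = −Δy/(cos θ' − cos θ) = -0.6667
v = R·ω = -0.6667·-1.5000 = 1.0000

v = 1.0000, ω = -1.5000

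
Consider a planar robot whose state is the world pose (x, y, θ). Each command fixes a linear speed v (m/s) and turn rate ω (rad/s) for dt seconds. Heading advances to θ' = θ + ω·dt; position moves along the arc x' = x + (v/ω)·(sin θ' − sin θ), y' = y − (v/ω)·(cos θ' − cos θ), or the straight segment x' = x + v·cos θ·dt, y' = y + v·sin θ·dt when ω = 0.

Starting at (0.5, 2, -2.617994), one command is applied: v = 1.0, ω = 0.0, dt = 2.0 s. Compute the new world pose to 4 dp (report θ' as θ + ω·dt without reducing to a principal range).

θ' = -2.6180 + 0.0·2.0 = -2.6180
ω = 0 → straight: x' = 0.5 + 1.0·cos(-2.6180)·2.0 = -1.2321
y' = 2 + 1.0·sin(-2.6180)·2.0 = 1.0000

(-1.2321, 1.0000, -2.6180)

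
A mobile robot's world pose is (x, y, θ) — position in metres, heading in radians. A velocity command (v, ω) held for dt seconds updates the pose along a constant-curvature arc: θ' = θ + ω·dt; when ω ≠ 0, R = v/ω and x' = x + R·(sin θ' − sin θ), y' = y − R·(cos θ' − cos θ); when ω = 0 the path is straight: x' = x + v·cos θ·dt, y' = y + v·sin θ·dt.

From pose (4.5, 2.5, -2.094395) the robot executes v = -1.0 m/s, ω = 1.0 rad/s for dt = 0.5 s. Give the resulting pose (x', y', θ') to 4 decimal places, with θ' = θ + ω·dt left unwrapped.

θ' = -2.0944 + 1.0·0.5 = -1.5944
R = v/ω = -1.0/1.0 = -1.0000
x' = 4.5 + -1.0000·(sin -1.5944 − sin -2.0944) = 4.6337
y' = 2.5 − -1.0000·(cos -1.5944 − cos -2.0944) = 2.9764

(4.6337, 2.9764, -1.5944)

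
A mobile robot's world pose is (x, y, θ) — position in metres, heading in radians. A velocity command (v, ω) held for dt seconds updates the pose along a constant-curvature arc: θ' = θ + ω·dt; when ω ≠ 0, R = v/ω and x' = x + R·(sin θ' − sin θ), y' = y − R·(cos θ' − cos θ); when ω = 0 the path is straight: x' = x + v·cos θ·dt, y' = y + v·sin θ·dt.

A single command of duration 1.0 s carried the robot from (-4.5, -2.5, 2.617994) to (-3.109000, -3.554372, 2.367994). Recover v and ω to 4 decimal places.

Δθ = 2.367994 − 2.617994 = -0.250000
ω = Δθ/dt = -0.250000/1.0 = -0.2500
R = Δx/(sin θ' − sin θ) = 7.0000
v = R·ω = 7.0000·-0.2500 = -1.7500

v = -1.7500, ω = -0.2500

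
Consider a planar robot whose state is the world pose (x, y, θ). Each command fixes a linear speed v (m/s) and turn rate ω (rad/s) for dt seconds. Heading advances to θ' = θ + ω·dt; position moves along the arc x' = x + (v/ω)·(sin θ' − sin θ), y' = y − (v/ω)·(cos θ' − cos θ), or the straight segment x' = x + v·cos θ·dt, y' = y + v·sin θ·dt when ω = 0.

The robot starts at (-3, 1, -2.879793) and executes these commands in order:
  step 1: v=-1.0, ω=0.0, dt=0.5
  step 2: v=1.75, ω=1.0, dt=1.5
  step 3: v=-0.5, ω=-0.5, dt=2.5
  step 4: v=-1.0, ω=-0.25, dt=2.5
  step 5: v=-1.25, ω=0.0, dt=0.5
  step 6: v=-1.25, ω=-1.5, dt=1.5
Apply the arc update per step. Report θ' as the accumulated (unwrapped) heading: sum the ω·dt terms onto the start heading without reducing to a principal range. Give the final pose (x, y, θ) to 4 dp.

(0.2326, -0.8365, -5.5048)

step 1: θ'=-2.8798 (straight) → pose (-2.5170, 1.1294, -2.8798)
step 2: θ'=-1.3798 (R=1.7500) → pose (-3.7823, -0.8932, -1.3798)
step 3: θ'=-2.6298 (R=1.0000) → pose (-3.2902, 0.1685, -2.6298)
step 4: θ'=-3.2548 (R=4.0000) → pose (-0.8794, 0.6555, -3.2548)
step 5: θ'=-3.2548 (straight) → pose (-0.2584, 0.5849, -3.2548)
step 6: θ'=-5.5048 (R=0.8333) → pose (0.2326, -0.8365, -5.5048)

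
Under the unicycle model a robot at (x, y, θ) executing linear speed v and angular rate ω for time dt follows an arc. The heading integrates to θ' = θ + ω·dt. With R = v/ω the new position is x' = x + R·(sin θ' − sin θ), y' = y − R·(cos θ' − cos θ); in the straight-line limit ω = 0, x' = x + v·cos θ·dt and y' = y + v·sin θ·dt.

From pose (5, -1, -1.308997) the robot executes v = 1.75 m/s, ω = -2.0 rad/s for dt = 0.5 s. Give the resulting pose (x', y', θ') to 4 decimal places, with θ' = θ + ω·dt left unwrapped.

θ' = -1.3090 + -2.0·0.5 = -2.3090
R = v/ω = 1.75/-2.0 = -0.8750
x' = 5 + -0.8750·(sin -2.3090 − sin -1.3090) = 4.8020
y' = -1 − -0.8750·(cos -2.3090 − cos -1.3090) = -1.8153

(4.8020, -1.8153, -2.3090)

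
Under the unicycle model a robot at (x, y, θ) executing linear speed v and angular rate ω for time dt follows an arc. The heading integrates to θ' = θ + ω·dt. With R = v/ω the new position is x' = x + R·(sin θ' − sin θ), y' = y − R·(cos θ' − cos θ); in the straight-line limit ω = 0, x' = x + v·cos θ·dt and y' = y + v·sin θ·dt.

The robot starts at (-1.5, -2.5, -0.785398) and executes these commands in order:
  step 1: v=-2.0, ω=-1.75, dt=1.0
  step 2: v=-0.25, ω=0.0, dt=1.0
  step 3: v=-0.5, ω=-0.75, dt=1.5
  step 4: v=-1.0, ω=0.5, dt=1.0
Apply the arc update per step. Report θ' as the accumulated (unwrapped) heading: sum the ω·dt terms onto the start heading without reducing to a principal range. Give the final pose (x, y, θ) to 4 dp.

(0.5269, -0.8420, -3.1604)

step 1: θ'=-2.5354 (R=1.1429) → pose (-1.3430, -0.7527, -2.5354)
step 2: θ'=-2.5354 (straight) → pose (-1.1376, -0.6102, -2.5354)
step 3: θ'=-3.6604 (R=0.6667) → pose (-0.4272, -0.5792, -3.6604)
step 4: θ'=-3.1604 (R=-2.0000) → pose (0.5269, -0.8420, -3.1604)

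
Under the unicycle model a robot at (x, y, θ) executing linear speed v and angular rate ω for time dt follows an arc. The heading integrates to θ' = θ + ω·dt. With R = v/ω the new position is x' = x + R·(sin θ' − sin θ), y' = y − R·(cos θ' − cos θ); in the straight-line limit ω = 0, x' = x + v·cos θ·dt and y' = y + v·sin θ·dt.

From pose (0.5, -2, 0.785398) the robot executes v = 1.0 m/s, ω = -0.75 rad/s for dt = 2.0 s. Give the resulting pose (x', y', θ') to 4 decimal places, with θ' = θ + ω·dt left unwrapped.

(2.3166, -1.9357, -0.7146)

θ' = 0.7854 + -0.75·2.0 = -0.7146
R = v/ω = 1.0/-0.75 = -1.3333
x' = 0.5 + -1.3333·(sin -0.7146 − sin 0.7854) = 2.3166
y' = -2 − -1.3333·(cos -0.7146 − cos 0.7854) = -1.9357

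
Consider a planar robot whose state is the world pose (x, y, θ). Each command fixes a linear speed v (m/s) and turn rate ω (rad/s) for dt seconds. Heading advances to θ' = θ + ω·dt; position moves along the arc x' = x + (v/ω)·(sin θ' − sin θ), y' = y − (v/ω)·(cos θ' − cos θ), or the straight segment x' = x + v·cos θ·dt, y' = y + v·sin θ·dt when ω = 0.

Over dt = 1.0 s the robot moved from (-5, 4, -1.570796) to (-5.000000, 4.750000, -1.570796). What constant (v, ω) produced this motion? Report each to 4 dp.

v = -0.7500, ω = 0.0000

Δθ = -1.570796 − -1.570796 = 0.000000
ω = Δθ/dt = 0.000000/1.0 = 0.0000
ω = 0 → v = (Δx·cos θ + Δy·sin θ)/dt = -0.7500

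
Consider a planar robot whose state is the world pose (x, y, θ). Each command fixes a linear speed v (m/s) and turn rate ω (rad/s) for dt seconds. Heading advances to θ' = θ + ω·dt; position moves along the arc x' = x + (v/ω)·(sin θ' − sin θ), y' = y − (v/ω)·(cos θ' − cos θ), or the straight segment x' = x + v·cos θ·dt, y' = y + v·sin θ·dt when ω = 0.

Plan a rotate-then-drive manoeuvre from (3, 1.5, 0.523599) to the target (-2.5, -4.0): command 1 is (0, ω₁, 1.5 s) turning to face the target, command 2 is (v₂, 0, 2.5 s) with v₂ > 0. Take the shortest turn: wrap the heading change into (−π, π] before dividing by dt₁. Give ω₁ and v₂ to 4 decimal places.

ω₁ = -1.9199, v₂ = 3.1113

heading to target = atan2(-4−1.5, -2.5−3) = -2.3562
Δθ = wrap(-2.3562 − 0.5236) = -2.8798; ω₁ = Δθ/dt₁ = -1.9199
distance = √((-2.5−3)² + (-4−1.5)²) = 7.7782; v₂ = distance/dt₂ = 3.1113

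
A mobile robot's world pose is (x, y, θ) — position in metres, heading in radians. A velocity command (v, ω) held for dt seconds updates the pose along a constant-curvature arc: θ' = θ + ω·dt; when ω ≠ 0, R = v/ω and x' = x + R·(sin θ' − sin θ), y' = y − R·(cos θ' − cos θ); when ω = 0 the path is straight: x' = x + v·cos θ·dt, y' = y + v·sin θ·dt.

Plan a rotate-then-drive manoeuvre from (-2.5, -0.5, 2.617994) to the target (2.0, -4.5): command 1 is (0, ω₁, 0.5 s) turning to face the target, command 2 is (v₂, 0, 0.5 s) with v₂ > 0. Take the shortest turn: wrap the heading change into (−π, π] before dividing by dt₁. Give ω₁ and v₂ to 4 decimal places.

heading to target = atan2(-4.5−-0.5, 2−-2.5) = -0.7266
Δθ = wrap(-0.7266 − 2.6180) = 2.9385; ω₁ = Δθ/dt₁ = 5.8771
distance = √((2−-2.5)² + (-4.5−-0.5)²) = 6.0208; v₂ = distance/dt₂ = 12.0416

ω₁ = 5.8771, v₂ = 12.0416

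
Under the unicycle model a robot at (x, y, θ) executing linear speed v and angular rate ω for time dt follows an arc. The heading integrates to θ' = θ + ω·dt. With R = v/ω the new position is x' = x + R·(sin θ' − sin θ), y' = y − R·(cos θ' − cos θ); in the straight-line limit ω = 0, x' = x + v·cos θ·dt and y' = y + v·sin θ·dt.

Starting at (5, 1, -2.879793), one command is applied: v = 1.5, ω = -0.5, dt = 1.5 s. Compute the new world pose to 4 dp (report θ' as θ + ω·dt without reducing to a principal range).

(2.8164, 1.2482, -3.6298)

θ' = -2.8798 + -0.5·1.5 = -3.6298
R = v/ω = 1.5/-0.5 = -3.0000
x' = 5 + -3.0000·(sin -3.6298 − sin -2.8798) = 2.8164
y' = 1 − -3.0000·(cos -3.6298 − cos -2.8798) = 1.2482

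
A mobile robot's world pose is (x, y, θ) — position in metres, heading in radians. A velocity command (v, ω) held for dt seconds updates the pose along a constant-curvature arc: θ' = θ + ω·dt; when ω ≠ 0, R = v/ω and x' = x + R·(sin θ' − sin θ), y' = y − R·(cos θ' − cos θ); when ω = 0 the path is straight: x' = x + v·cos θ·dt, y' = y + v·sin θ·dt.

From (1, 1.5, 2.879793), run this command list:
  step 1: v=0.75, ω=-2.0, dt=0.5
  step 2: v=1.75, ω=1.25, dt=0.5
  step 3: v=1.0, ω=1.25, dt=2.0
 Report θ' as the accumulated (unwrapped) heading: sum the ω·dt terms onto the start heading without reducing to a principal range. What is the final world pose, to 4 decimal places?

step 1: θ'=1.8798 (R=-0.3750) → pose (0.7398, 1.7482, 1.8798)
step 2: θ'=2.5048 (R=1.4000) → pose (0.2386, 2.4480, 2.5048)
step 3: θ'=5.0048 (R=0.8000) → pose (-1.0031, 1.5742, 5.0048)

(-1.0031, 1.5742, 5.0048)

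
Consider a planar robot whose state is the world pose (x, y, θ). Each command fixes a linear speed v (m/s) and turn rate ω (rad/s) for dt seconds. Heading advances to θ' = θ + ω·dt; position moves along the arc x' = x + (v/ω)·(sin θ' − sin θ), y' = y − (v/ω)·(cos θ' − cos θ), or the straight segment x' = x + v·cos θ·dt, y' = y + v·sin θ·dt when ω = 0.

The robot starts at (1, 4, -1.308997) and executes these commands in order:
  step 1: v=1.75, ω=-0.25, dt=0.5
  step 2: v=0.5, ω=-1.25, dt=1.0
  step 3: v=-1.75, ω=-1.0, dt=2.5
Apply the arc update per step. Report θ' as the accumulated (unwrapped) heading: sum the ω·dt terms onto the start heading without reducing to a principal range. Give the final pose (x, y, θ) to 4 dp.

step 1: θ'=-1.4340 (R=-7.0000) → pose (1.1731, 3.1429, -1.4340)
step 2: θ'=-2.6840 (R=-0.4000) → pose (0.9536, 2.7295, -2.6840)
step 3: θ'=-5.1840 (R=1.7500) → pose (3.2857, 0.3645, -5.1840)

(3.2857, 0.3645, -5.1840)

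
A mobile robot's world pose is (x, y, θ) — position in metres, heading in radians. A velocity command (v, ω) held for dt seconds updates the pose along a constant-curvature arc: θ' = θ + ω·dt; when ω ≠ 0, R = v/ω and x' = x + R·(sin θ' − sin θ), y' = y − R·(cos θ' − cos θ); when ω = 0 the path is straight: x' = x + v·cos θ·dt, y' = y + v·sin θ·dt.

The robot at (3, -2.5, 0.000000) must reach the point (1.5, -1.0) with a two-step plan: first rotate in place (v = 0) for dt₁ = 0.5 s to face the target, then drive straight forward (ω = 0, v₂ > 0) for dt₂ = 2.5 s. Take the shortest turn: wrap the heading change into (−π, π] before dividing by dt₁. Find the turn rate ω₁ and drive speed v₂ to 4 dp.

ω₁ = 4.7124, v₂ = 0.8485

heading to target = atan2(-1−-2.5, 1.5−3) = 2.3562
Δθ = wrap(2.3562 − 0.0000) = 2.3562; ω₁ = Δθ/dt₁ = 4.7124
distance = √((1.5−3)² + (-1−-2.5)²) = 2.1213; v₂ = distance/dt₂ = 0.8485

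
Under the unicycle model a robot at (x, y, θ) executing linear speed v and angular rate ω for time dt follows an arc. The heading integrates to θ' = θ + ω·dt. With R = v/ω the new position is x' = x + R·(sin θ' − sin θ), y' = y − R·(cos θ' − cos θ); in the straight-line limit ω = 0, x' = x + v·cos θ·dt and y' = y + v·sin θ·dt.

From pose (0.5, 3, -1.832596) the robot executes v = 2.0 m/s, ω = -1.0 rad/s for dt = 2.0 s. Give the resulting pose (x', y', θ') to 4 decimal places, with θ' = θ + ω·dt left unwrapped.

θ' = -1.8326 + -1.0·2.0 = -3.8326
R = v/ω = 2.0/-1.0 = -2.0000
x' = 0.5 + -2.0000·(sin -3.8326 − sin -1.8326) = -2.7065
y' = 3 − -2.0000·(cos -3.8326 − cos -1.8326) = 1.9764

(-2.7065, 1.9764, -3.8326)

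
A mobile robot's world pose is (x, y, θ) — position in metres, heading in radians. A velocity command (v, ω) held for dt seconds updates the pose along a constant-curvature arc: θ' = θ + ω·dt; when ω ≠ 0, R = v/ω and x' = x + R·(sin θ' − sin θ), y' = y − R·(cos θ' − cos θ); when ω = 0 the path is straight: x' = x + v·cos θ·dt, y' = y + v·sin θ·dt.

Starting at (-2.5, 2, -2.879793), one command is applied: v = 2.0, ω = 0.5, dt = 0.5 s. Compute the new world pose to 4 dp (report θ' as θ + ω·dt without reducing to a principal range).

θ' = -2.8798 + 0.5·0.5 = -2.6298
R = v/ω = 2.0/0.5 = 4.0000
x' = -2.5 + 4.0000·(sin -2.6298 − sin -2.8798) = -3.4237
y' = 2 − 4.0000·(cos -2.6298 − cos -2.8798) = 1.6238

(-3.4237, 1.6238, -2.6298)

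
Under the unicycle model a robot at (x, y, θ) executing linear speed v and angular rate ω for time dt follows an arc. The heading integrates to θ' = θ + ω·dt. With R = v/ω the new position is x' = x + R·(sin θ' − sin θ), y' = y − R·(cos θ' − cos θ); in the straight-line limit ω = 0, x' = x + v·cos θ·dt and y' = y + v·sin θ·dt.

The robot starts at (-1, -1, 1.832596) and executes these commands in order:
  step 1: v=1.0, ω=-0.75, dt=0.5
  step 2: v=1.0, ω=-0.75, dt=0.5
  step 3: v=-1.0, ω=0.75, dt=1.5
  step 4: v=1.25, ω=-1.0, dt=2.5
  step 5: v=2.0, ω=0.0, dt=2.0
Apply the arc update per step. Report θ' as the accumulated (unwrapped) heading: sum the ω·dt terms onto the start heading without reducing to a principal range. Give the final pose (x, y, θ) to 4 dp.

step 1: θ'=1.4576 (R=-1.3333) → pose (-1.0369, -0.5043, 1.4576)
step 2: θ'=1.0826 (R=-1.3333) → pose (-0.8897, -0.0295, 1.0826)
step 3: θ'=2.2076 (R=-1.3333) → pose (-0.7841, -1.4477, 2.2076)
step 4: θ'=-0.2924 (R=-1.2500) → pose (0.5812, 0.4925, -0.2924)
step 5: θ'=-0.2924 (straight) → pose (4.4114, -0.6605, -0.2924)

(4.4114, -0.6605, -0.2924)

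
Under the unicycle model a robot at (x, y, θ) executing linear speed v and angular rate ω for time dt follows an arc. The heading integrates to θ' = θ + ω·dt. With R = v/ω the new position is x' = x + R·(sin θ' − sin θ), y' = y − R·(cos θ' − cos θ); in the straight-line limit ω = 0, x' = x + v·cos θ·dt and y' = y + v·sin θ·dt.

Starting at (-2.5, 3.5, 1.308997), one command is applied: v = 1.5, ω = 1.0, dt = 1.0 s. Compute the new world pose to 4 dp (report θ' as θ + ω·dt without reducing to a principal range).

(-2.8394, 4.8977, 2.3090)

θ' = 1.3090 + 1.0·1.0 = 2.3090
R = v/ω = 1.5/1.0 = 1.5000
x' = -2.5 + 1.5000·(sin 2.3090 − sin 1.3090) = -2.8394
y' = 3.5 − 1.5000·(cos 2.3090 − cos 1.3090) = 4.8977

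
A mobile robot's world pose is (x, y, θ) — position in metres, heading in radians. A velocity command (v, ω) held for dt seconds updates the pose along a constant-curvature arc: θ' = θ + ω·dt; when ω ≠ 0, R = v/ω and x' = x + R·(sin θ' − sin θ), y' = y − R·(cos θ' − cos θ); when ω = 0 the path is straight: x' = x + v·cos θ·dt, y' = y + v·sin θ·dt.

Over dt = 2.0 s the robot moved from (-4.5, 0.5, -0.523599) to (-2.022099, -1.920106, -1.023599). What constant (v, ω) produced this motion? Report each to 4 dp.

Δθ = -1.023599 − -0.523599 = -0.500000
ω = Δθ/dt = -0.500000/2.0 = -0.2500
R = Δx/(sin θ' − sin θ) = -7.0000
v = R·ω = -7.0000·-0.2500 = 1.7500

v = 1.7500, ω = -0.2500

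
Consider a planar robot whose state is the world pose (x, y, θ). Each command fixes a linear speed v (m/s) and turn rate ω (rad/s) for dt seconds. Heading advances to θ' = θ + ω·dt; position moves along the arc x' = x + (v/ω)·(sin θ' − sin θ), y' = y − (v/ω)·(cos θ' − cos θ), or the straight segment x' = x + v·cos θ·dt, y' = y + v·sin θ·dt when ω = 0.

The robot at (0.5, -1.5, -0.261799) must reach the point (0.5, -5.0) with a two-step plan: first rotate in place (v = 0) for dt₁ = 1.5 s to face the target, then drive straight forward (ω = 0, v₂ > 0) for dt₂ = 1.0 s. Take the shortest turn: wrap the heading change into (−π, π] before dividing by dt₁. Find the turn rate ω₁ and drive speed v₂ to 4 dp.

heading to target = atan2(-5−-1.5, 0.5−0.5) = -1.5708
Δθ = wrap(-1.5708 − -0.2618) = -1.3090; ω₁ = Δθ/dt₁ = -0.8727
distance = √((0.5−0.5)² + (-5−-1.5)²) = 3.5000; v₂ = distance/dt₂ = 3.5000

ω₁ = -0.8727, v₂ = 3.5000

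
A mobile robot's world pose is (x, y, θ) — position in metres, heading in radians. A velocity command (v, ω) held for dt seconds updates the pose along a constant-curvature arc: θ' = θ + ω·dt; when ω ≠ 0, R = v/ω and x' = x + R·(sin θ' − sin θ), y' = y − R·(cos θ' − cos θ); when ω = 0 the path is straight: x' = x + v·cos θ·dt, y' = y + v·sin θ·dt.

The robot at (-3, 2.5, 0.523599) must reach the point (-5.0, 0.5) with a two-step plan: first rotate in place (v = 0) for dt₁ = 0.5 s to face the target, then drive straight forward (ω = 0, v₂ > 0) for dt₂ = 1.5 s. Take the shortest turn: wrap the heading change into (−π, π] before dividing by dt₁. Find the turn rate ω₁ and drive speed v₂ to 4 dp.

heading to target = atan2(0.5−2.5, -5−-3) = -2.3562
Δθ = wrap(-2.3562 − 0.5236) = -2.8798; ω₁ = Δθ/dt₁ = -5.7596
distance = √((-5−-3)² + (0.5−2.5)²) = 2.8284; v₂ = distance/dt₂ = 1.8856

ω₁ = -5.7596, v₂ = 1.8856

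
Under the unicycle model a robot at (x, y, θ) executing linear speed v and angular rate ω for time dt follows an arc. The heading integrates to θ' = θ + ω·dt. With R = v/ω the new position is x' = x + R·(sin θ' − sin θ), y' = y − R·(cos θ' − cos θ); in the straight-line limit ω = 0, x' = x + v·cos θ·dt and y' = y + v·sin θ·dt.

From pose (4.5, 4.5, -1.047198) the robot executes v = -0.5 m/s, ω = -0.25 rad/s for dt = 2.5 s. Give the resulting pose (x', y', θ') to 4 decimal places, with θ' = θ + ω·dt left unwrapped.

(4.2423, 5.7025, -1.6722)

θ' = -1.0472 + -0.25·2.5 = -1.6722
R = v/ω = -0.5/-0.25 = 2.0000
x' = 4.5 + 2.0000·(sin -1.6722 − sin -1.0472) = 4.2423
y' = 4.5 − 2.0000·(cos -1.6722 − cos -1.0472) = 5.7025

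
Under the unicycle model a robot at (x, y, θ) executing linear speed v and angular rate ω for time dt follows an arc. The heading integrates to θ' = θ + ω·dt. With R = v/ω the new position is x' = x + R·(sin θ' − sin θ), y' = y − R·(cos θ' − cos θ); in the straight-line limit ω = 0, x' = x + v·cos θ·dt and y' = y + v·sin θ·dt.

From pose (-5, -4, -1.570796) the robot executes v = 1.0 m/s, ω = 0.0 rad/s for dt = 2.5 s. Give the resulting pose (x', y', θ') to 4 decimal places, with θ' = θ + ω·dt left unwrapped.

(-5.0000, -6.5000, -1.5708)

θ' = -1.5708 + 0.0·2.5 = -1.5708
ω = 0 → straight: x' = -5 + 1.0·cos(-1.5708)·2.5 = -5.0000
y' = -4 + 1.0·sin(-1.5708)·2.5 = -6.5000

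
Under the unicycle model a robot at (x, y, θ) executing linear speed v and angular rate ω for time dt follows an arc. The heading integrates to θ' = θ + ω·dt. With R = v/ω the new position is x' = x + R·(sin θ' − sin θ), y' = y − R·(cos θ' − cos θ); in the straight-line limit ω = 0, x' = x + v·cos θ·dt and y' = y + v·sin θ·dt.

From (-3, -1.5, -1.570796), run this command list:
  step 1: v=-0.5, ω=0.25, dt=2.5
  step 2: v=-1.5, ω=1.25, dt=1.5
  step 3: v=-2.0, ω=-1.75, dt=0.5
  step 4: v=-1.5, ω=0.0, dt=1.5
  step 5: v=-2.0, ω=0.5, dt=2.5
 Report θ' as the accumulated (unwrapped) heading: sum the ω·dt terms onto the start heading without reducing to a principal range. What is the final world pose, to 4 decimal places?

step 1: θ'=-0.9458 (R=-2.0000) → pose (-3.3781, -0.3298, -0.9458)
step 2: θ'=0.9292 (R=-1.2000) → pose (-5.3126, -0.3138, 0.9292)
step 3: θ'=0.0542 (R=1.1429) → pose (-6.1663, -0.7710, 0.0542)
step 4: θ'=0.0542 (straight) → pose (-8.4130, -0.8929, 0.0542)
step 5: θ'=1.3042 (R=-4.0000) → pose (-12.0550, -3.8332, 1.3042)

(-12.0550, -3.8332, 1.3042)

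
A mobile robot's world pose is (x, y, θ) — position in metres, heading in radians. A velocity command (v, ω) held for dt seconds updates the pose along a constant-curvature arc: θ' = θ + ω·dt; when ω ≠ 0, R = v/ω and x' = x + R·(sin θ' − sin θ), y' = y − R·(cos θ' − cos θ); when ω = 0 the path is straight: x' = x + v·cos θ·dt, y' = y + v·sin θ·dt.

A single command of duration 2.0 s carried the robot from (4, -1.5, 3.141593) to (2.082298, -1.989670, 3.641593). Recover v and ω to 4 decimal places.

v = 1.0000, ω = 0.2500

Δθ = 3.641593 − 3.141593 = 0.500000
ω = Δθ/dt = 0.500000/2.0 = 0.2500
R = Δx/(sin θ' − sin θ) = 4.0000
v = R·ω = 4.0000·0.2500 = 1.0000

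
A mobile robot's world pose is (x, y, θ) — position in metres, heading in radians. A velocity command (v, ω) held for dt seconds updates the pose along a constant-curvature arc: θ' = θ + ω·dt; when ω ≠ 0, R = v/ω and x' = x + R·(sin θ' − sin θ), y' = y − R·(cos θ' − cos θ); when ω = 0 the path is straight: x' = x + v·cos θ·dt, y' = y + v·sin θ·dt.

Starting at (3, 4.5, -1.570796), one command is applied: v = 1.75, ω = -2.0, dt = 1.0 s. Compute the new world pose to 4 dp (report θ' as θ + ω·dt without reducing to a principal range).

(1.7609, 3.7044, -3.5708)

θ' = -1.5708 + -2.0·1.0 = -3.5708
R = v/ω = 1.75/-2.0 = -0.8750
x' = 3 + -0.8750·(sin -3.5708 − sin -1.5708) = 1.7609
y' = 4.5 − -0.8750·(cos -3.5708 − cos -1.5708) = 3.7044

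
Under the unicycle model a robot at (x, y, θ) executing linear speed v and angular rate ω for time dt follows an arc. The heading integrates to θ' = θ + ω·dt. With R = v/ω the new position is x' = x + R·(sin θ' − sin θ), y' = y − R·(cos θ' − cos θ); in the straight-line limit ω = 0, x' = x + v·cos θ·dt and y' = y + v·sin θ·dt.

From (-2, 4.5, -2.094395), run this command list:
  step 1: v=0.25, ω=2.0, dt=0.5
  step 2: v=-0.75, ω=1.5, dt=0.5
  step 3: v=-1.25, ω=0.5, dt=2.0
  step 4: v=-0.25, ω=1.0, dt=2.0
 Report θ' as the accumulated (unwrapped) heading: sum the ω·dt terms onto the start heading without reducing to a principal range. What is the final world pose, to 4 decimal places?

step 1: θ'=-1.0944 (R=0.1250) → pose (-2.0028, 4.3802, -1.0944)
step 2: θ'=-0.3444 (R=-0.5000) → pose (-2.2783, 4.6215, -0.3444)
step 3: θ'=0.6556 (R=-2.5000) → pose (-4.6465, 4.2500, 0.6556)
step 4: θ'=2.6556 (R=-0.2500) → pose (-4.6109, 3.8308, 2.6556)

(-4.6109, 3.8308, 2.6556)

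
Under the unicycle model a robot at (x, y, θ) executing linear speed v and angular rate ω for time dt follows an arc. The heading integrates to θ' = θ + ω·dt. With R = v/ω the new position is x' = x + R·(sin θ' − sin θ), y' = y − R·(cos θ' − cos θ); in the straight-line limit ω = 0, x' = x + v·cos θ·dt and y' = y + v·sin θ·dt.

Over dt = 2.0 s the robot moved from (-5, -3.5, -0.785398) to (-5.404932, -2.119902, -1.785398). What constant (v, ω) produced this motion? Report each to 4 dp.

Δθ = -1.785398 − -0.785398 = -1.000000
ω = Δθ/dt = -1.000000/2.0 = -0.5000
R = −Δy/(cos θ' − cos θ) = 1.5000
v = R·ω = 1.5000·-0.5000 = -0.7500

v = -0.7500, ω = -0.5000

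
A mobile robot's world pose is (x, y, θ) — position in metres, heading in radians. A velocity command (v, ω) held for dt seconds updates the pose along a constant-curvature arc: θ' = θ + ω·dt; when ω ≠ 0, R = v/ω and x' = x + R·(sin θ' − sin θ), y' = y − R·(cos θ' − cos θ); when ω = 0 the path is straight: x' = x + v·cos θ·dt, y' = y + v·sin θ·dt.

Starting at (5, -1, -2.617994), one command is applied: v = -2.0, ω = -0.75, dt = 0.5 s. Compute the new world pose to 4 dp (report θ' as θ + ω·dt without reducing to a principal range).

θ' = -2.6180 + -0.75·0.5 = -2.9930
R = v/ω = -2.0/-0.75 = 2.6667
x' = 5 + 2.6667·(sin -2.9930 − sin -2.6180) = 5.9385
y' = -1 − 2.6667·(cos -2.9930 − cos -2.6180) = -0.6721

(5.9385, -0.6721, -2.9930)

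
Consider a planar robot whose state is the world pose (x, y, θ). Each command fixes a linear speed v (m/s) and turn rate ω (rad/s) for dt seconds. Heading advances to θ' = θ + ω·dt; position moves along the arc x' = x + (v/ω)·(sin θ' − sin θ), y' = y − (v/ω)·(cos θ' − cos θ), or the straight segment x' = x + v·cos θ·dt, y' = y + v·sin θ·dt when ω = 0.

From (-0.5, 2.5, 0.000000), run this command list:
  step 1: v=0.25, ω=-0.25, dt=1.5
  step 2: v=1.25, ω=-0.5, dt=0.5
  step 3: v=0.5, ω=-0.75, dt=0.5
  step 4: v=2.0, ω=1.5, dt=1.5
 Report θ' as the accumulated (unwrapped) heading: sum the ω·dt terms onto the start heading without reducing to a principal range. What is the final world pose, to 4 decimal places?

(2.9715, 2.2512, 1.2500)

step 1: θ'=-0.3750 (R=-1.0000) → pose (-0.1337, 2.4305, -0.3750)
step 2: θ'=-0.6250 (R=-2.5000) → pose (0.4133, 2.1316, -0.6250)
step 3: θ'=-1.0000 (R=-0.6667) → pose (0.5843, 1.9512, -1.0000)
step 4: θ'=1.2500 (R=1.3333) → pose (2.9715, 2.2512, 1.2500)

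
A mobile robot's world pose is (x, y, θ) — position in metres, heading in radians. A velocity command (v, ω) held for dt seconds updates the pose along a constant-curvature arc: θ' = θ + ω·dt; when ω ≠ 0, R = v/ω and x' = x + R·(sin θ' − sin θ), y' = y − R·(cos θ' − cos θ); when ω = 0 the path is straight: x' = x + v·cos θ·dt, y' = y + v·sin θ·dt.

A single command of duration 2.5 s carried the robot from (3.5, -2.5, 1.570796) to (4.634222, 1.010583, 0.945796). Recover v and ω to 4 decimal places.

v = 1.5000, ω = -0.2500

Δθ = 0.945796 − 1.570796 = -0.625000
ω = Δθ/dt = -0.625000/2.5 = -0.2500
R = −Δy/(cos θ' − cos θ) = -6.0000
v = R·ω = -6.0000·-0.2500 = 1.5000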